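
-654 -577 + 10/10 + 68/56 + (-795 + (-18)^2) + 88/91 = -309185/182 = -1698.82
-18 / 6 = -3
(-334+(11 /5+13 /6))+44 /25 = -49181 /150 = -327.87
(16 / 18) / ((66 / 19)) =76 / 297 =0.26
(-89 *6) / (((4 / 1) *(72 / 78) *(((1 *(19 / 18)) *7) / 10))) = -52065 / 266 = -195.73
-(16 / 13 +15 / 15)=-2.23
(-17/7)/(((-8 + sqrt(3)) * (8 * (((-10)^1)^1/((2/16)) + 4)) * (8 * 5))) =-17/1298080 - 17 * sqrt(3)/10384640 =-0.00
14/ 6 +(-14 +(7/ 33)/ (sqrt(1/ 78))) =-35/ 3 +7 *sqrt(78)/ 33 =-9.79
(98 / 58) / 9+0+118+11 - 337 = -207.81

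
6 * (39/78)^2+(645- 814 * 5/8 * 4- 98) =-2973/2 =-1486.50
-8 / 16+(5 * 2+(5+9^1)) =47 / 2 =23.50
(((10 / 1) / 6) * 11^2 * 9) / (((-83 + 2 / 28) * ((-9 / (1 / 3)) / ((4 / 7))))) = 4840 / 10449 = 0.46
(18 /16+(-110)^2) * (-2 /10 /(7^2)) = -96809 /1960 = -49.39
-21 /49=-0.43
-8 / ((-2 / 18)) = 72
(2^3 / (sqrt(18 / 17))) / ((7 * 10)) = 2 * sqrt(34) / 105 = 0.11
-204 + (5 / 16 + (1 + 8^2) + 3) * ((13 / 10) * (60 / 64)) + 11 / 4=-60413 / 512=-117.99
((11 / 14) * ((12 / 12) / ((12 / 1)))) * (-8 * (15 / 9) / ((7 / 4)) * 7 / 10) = -22 / 63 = -0.35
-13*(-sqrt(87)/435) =13*sqrt(87)/435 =0.28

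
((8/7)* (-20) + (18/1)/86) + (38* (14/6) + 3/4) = 241169/3612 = 66.77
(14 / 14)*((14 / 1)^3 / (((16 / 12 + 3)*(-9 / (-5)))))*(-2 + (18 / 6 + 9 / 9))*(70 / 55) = 384160 / 429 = 895.48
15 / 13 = 1.15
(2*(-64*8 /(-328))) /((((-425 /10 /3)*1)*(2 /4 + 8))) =-1536 /59245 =-0.03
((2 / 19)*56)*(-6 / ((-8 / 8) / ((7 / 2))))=2352 / 19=123.79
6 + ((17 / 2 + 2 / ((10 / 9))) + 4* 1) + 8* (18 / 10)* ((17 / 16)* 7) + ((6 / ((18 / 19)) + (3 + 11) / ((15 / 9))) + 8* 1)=150.13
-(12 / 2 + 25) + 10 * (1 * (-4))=-71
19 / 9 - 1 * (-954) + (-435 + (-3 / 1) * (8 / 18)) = 4678 / 9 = 519.78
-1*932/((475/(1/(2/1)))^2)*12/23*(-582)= 1627272/5189375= 0.31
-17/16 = -1.06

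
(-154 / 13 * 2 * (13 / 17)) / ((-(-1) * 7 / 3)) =-132 / 17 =-7.76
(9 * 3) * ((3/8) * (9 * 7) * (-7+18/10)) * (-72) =1194102/5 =238820.40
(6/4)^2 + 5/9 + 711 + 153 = 31205/36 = 866.81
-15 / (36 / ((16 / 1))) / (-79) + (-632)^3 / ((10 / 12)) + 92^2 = -358953916556 / 1185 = -302914697.52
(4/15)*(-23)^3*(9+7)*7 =-5450816/15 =-363387.73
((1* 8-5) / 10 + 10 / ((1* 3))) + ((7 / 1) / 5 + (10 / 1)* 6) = 1951 / 30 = 65.03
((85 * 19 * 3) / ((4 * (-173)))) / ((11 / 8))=-9690 / 1903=-5.09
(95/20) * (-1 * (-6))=57/2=28.50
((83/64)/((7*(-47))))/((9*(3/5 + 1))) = -415/1516032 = -0.00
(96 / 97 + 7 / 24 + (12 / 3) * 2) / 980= 0.01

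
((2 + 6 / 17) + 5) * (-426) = -53250 / 17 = -3132.35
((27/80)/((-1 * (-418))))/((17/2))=27/284240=0.00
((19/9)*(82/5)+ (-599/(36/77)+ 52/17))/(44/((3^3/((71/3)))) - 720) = 34246359/18766640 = 1.82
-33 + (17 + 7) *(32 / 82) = -969 / 41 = -23.63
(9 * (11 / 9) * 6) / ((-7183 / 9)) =-54 / 653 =-0.08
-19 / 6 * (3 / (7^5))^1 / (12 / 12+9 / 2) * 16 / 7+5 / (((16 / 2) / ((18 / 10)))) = 11644819 / 10353112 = 1.12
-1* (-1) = 1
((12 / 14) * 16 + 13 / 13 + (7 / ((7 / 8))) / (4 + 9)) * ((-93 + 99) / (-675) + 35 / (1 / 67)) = 16356313 / 455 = 35947.94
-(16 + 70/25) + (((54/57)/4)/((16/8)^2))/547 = -7815491/415720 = -18.80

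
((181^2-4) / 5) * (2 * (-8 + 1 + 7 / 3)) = -305732 / 5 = -61146.40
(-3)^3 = -27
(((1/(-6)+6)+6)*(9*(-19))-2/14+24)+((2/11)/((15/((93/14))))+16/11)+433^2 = 142827987/770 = 185490.89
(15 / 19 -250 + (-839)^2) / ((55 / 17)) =217498.55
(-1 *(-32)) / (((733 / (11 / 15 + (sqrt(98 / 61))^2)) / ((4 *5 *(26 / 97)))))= 7125248 / 13011483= 0.55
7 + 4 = 11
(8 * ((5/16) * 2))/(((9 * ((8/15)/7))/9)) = 525/8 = 65.62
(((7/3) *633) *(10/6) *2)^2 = 24239211.11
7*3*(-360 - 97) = -9597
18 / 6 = 3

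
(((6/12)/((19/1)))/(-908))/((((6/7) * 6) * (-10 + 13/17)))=119/195016608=0.00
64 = 64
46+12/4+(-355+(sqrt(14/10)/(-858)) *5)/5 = -22.00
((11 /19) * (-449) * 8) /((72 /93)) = -153109 /57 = -2686.12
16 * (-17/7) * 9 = -2448/7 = -349.71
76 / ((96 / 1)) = 19 / 24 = 0.79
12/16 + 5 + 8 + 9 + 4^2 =38.75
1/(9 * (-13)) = -1/117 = -0.01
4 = 4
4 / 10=2 / 5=0.40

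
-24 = -24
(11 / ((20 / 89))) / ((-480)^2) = 979 / 4608000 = 0.00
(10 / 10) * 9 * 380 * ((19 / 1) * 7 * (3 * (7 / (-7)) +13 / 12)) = -871815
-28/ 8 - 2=-11/ 2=-5.50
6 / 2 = 3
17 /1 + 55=72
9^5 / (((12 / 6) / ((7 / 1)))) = 413343 / 2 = 206671.50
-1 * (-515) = 515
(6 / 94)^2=9 / 2209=0.00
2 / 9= 0.22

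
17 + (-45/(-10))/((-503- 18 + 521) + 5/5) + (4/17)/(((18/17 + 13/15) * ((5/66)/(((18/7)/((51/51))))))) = 25.65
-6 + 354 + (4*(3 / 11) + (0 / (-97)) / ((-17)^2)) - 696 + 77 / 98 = -53303 / 154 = -346.12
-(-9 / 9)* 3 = 3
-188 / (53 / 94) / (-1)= 17672 / 53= 333.43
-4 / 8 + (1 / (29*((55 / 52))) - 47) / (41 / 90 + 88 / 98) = -134050643 / 3808222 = -35.20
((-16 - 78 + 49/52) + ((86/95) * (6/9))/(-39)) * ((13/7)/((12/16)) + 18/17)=-2611098823/7936110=-329.01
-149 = -149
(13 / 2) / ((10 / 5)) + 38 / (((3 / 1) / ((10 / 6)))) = 877 / 36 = 24.36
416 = 416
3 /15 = 1 /5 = 0.20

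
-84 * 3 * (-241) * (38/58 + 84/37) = 190637748/1073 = 177667.99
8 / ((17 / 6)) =48 / 17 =2.82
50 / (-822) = -25 / 411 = -0.06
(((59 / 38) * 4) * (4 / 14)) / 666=118 / 44289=0.00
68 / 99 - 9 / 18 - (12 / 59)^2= 100285 / 689238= 0.15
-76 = -76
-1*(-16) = 16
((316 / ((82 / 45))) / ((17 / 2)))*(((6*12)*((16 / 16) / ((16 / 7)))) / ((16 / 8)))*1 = 223965 / 697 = 321.33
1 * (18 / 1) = 18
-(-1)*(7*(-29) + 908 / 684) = -34486 / 171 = -201.67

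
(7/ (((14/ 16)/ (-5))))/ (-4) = 10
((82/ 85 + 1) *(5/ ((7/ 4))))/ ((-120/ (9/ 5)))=-501/ 5950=-0.08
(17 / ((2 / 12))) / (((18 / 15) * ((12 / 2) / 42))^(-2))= 3.00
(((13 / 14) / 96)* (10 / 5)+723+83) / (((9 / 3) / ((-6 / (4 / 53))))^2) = 566027.09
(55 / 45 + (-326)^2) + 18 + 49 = 106344.22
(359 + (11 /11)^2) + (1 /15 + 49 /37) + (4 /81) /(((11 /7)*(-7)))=59569144 /164835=361.39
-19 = -19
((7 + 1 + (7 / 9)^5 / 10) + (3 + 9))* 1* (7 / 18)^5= 198769783849 / 1115771008320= 0.18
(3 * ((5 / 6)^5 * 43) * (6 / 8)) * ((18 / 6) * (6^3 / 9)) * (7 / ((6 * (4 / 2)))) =940625 / 576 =1633.03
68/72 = 17/18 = 0.94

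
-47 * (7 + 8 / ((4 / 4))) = -705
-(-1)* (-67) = -67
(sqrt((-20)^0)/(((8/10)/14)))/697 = 35/1394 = 0.03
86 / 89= 0.97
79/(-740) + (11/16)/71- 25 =-5274401/210160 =-25.10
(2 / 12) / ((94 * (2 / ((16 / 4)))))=1 / 282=0.00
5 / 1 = 5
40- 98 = -58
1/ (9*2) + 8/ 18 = 0.50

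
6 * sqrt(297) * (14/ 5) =252 * sqrt(33)/ 5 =289.53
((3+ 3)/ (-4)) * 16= -24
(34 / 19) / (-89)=-34 / 1691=-0.02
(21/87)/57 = 7/1653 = 0.00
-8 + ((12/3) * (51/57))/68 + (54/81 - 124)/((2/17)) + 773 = -16147/57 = -283.28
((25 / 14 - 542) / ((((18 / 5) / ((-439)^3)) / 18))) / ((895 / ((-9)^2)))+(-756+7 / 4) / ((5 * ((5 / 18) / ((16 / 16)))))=20681955623.32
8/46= 0.17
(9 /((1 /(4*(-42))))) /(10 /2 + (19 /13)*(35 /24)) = -471744 /2225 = -212.02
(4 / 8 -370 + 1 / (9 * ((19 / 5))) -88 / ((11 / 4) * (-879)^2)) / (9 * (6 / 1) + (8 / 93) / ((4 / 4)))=-112093881739 / 16409177860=-6.83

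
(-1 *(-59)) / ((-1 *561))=-59 / 561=-0.11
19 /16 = 1.19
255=255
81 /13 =6.23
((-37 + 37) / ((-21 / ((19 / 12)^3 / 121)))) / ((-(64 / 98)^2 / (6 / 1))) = 0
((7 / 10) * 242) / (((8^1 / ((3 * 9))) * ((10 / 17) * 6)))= 161.99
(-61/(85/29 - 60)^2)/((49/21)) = -153903/19173175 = -0.01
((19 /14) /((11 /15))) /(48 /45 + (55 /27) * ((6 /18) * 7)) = 115425 /362978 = 0.32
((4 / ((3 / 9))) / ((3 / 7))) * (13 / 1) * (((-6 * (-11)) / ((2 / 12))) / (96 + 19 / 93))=1498.31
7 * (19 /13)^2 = 14.95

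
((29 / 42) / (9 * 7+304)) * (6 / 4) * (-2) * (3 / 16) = -87 / 82208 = -0.00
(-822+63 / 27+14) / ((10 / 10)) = -2417 / 3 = -805.67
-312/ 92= -78/ 23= -3.39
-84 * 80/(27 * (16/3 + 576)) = -140/327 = -0.43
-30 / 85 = -6 / 17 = -0.35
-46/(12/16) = -184/3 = -61.33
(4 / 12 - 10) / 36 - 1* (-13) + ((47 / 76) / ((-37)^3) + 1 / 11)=3665082968 / 285834879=12.82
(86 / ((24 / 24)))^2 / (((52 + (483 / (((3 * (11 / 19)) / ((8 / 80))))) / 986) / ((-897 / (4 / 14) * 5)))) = -4197355362200 / 1880993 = -2231457.19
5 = 5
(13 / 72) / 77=13 / 5544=0.00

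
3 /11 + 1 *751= 8264 /11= 751.27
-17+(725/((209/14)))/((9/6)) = 9641/627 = 15.38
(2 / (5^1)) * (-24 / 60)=-4 / 25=-0.16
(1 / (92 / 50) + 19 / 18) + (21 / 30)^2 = 2.09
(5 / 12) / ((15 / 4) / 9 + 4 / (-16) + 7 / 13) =13 / 22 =0.59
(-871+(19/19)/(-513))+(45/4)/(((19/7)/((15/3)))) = -1744771/2052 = -850.28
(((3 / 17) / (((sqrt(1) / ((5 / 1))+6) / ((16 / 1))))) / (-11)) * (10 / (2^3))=-300 / 5797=-0.05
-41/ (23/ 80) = -3280/ 23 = -142.61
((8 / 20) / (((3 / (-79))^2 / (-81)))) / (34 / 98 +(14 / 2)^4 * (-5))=917427 / 490190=1.87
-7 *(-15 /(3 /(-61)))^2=-651175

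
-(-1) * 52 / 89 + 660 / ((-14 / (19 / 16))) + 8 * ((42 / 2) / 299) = -54.84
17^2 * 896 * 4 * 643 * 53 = 35298210304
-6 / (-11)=6 / 11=0.55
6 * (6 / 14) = 18 / 7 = 2.57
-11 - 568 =-579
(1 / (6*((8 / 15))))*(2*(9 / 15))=0.38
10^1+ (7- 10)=7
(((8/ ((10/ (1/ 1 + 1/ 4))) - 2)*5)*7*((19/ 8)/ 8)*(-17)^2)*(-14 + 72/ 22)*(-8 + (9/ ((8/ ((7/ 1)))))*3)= 1417364375/ 2816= 503325.42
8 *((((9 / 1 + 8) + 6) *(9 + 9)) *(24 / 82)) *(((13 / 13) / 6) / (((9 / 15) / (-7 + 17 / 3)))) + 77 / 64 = -938923 / 2624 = -357.82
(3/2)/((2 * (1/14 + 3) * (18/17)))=119/516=0.23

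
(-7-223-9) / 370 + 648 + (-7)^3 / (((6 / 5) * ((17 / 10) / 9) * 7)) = 431.18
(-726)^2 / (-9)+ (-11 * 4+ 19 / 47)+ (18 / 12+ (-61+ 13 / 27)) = -148895867 / 2538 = -58666.61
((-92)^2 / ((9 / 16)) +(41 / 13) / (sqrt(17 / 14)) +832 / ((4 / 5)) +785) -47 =41*sqrt(238) / 221 +151426 / 9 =16827.97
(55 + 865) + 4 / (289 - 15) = 920.01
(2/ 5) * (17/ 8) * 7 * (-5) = -119/ 4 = -29.75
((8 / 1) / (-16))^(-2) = 4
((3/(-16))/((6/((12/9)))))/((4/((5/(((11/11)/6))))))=-5/16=-0.31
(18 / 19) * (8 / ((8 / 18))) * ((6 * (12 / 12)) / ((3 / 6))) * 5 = 19440 / 19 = 1023.16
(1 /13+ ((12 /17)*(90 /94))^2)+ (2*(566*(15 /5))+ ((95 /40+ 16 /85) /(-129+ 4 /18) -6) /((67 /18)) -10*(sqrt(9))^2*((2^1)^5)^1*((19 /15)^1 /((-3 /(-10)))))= -112974702891835167 /12889175741780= -8765.08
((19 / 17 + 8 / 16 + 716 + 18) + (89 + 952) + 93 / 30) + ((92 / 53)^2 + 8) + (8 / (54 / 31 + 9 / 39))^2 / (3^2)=1792.56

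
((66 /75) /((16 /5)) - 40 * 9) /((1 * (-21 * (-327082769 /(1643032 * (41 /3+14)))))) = -245281469773 /103031072235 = -2.38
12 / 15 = 4 / 5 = 0.80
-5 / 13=-0.38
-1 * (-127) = 127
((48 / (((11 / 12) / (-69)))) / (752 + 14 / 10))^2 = 39489638400 / 1717024969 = 23.00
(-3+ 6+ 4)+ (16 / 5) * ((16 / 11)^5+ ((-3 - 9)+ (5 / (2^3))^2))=-30004889 / 3221020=-9.32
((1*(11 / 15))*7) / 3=77 / 45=1.71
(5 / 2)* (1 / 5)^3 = 1 / 50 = 0.02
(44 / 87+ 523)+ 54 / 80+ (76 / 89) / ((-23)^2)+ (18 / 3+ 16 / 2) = 88176809869 / 163841880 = 538.18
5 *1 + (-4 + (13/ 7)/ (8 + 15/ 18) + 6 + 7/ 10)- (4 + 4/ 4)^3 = -434403/ 3710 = -117.09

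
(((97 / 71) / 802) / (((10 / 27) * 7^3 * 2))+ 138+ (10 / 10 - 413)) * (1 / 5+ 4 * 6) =-12950685449581 / 1953110600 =-6630.80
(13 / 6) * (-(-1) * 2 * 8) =104 / 3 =34.67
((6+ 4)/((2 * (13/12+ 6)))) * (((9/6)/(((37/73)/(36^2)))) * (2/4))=851472/629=1353.69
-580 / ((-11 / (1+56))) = 33060 / 11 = 3005.45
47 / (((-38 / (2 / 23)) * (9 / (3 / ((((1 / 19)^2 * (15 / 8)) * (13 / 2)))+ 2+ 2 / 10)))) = -92731 / 85215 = -1.09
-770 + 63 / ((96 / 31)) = -23989 / 32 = -749.66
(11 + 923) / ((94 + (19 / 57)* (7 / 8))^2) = 537984 / 5121169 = 0.11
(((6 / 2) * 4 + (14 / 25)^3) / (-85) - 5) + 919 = 1213716006 / 1328125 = 913.86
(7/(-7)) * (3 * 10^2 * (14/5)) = -840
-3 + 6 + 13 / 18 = 67 / 18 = 3.72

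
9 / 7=1.29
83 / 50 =1.66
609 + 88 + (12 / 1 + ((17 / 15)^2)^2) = 35976646 / 50625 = 710.65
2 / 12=1 / 6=0.17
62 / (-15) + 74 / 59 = -2548 / 885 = -2.88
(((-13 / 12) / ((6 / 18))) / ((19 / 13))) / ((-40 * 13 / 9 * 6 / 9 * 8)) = 0.01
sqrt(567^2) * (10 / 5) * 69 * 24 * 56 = 105162624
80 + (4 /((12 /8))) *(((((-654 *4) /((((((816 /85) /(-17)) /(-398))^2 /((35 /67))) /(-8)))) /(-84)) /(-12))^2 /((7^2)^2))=24315377370189630586705 /754293780576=32235951026.43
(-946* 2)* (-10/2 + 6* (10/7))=-47300/7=-6757.14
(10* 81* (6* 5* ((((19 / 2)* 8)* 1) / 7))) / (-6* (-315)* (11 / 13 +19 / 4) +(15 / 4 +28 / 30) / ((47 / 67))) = 67703688000 / 2715913907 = 24.93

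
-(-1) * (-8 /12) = -2 /3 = -0.67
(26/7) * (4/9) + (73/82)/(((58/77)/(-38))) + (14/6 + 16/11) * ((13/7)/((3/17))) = -5599025/1647954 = -3.40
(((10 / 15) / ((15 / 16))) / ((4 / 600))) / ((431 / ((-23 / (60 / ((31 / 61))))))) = -11408 / 236619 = -0.05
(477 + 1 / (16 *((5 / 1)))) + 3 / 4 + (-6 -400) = 5741 / 80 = 71.76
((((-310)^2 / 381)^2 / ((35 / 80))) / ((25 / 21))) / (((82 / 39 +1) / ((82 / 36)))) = 1575157417600 / 17564481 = 89678.56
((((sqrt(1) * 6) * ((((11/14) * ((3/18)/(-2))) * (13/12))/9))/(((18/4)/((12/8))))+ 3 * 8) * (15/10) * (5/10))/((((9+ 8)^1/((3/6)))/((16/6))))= 217585/154224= 1.41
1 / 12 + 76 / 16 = 29 / 6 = 4.83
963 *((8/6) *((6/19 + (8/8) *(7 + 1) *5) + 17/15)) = 5055964/95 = 53220.67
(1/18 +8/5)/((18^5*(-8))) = -149/1360488960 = -0.00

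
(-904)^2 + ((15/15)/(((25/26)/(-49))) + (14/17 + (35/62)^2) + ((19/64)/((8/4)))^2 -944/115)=125766833759998599/153907609600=817158.00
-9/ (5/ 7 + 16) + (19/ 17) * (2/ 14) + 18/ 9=2508/ 1547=1.62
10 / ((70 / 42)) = 6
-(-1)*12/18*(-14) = -28/3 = -9.33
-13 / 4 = -3.25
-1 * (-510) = 510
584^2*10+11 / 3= 10231691 / 3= 3410563.67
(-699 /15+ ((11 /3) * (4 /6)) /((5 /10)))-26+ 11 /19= -57398 /855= -67.13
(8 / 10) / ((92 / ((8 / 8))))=1 / 115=0.01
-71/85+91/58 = 3617/4930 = 0.73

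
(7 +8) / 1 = 15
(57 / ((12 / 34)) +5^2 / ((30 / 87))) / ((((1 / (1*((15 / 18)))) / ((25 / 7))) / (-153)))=-745875 / 7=-106553.57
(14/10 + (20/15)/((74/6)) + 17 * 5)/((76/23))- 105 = -277052/3515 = -78.82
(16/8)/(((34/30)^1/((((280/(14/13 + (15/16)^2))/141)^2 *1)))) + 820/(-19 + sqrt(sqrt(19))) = -225560573313883930/5455576694287197 - 7790 *19^(1/4)/3429 - 410 *sqrt(19)/3429 - 410 *19^(3/4)/65151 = -46.67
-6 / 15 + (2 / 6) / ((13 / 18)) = 4 / 65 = 0.06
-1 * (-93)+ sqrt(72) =6 * sqrt(2)+ 93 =101.49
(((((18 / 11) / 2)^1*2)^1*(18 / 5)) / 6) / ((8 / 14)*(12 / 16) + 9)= 63 / 605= 0.10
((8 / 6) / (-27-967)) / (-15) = 0.00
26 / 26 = 1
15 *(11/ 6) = 27.50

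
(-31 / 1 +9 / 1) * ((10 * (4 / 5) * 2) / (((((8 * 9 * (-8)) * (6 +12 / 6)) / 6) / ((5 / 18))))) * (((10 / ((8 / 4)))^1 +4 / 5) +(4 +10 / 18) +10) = 2519 / 972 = 2.59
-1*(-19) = 19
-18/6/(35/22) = -66/35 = -1.89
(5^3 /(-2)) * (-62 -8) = 4375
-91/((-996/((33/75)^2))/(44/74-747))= -304090787/23032500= -13.20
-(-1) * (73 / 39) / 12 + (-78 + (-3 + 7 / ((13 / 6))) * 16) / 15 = -11227 / 2340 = -4.80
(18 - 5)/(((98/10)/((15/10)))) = 195/98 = 1.99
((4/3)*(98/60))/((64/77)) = 3773/1440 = 2.62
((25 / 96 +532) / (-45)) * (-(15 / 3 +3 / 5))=66.24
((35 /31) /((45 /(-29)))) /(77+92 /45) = -1015 /110267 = -0.01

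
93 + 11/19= 1778/19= 93.58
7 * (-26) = -182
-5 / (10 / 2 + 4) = -5 / 9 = -0.56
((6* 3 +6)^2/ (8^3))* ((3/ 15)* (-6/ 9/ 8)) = -3/ 160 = -0.02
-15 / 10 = -3 / 2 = -1.50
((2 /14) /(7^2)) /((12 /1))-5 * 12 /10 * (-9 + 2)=42.00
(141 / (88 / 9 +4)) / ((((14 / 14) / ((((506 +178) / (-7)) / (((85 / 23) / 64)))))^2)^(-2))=5890683929375 / 4719691019050226068488192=0.00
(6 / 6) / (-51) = -1 / 51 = -0.02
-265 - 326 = -591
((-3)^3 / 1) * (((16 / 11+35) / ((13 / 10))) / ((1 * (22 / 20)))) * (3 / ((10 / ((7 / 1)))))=-2273670 / 1573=-1445.44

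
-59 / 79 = -0.75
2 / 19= 0.11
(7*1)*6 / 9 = 14 / 3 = 4.67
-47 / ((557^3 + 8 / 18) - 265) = -423 / 1555275856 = -0.00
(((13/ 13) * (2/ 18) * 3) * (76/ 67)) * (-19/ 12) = -361/ 603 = -0.60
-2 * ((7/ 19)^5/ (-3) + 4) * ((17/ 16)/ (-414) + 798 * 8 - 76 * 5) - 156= -51516403913221/ 1069674768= -48160.81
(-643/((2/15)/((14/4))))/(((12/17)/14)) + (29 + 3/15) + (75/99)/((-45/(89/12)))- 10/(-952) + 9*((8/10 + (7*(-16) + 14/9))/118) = -83761756285621/250228440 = -334741.15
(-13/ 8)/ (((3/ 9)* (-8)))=39/ 64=0.61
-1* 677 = -677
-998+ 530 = -468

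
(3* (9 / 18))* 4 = 6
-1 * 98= -98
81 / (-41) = -81 / 41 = -1.98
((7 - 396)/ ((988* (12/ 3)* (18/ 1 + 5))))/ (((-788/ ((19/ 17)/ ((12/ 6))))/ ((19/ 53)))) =7391/ 6793165184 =0.00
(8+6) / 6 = 2.33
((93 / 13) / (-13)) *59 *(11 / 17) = -60357 / 2873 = -21.01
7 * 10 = 70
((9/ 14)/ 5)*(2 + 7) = 81/ 70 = 1.16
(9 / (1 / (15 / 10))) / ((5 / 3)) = 81 / 10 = 8.10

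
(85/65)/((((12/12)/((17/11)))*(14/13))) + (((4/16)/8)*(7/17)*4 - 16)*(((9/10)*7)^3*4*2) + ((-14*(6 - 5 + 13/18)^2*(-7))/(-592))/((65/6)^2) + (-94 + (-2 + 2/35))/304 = -44651419601012813/1399665267000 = -31901.50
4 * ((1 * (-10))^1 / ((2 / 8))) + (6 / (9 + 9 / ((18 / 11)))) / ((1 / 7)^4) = 833.52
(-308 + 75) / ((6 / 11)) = -2563 / 6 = -427.17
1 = 1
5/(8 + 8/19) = 19/32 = 0.59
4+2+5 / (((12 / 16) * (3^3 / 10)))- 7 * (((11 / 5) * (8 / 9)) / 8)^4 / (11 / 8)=34654214 / 4100625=8.45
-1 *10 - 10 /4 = -25 /2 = -12.50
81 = 81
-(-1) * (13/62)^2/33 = 169/126852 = 0.00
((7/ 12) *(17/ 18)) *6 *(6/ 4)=4.96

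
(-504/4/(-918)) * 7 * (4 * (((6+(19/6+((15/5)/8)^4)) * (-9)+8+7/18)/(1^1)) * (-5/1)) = 670955285/470016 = 1427.52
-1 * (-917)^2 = -840889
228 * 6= 1368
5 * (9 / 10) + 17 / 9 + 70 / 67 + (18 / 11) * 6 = 17.25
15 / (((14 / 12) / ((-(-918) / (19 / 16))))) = 9939.25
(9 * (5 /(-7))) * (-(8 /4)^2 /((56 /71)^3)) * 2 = 16105995 /153664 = 104.81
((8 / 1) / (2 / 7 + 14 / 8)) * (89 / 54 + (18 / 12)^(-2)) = 12656 / 1539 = 8.22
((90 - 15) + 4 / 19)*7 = 10003 / 19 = 526.47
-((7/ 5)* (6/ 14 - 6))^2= -1521/ 25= -60.84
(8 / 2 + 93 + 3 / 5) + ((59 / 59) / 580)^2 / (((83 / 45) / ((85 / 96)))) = 17440698623 / 178695680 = 97.60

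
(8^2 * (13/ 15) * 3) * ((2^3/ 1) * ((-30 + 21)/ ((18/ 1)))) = -3328/ 5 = -665.60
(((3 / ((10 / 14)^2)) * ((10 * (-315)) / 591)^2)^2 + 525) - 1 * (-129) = 43010413856574 / 1506138481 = 28556.75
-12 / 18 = -0.67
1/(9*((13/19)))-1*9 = -1034/117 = -8.84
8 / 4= 2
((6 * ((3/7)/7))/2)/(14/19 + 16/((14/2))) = 57/938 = 0.06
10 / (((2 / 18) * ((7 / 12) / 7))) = 1080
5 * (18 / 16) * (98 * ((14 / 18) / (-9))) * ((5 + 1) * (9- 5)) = -1143.33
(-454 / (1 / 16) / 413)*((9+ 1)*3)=-217920 / 413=-527.65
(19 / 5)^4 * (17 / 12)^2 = 418.48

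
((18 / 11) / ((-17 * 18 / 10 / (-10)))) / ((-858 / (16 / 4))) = -200 / 80223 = -0.00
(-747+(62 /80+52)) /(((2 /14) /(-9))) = 1749447 /40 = 43736.18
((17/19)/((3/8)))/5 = 136/285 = 0.48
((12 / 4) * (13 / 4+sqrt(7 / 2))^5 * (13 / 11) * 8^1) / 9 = 284323 * sqrt(14) / 192+23470889 / 4224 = 11097.38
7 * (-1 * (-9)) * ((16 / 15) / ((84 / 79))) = 316 / 5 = 63.20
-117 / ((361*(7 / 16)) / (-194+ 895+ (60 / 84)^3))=-450343296 / 866761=-519.57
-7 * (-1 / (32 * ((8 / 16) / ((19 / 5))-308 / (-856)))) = 14231 / 31968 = 0.45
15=15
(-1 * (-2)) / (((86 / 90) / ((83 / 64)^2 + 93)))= 405855 / 2048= 198.17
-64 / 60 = -16 / 15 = -1.07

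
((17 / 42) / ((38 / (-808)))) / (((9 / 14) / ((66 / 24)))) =-18887 / 513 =-36.82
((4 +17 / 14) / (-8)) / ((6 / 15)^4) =-25.46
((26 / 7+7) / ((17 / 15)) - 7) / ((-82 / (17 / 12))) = -73 / 1722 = -0.04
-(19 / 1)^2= -361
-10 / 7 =-1.43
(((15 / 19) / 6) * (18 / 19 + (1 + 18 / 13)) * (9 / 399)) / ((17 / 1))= 12345 / 21221746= 0.00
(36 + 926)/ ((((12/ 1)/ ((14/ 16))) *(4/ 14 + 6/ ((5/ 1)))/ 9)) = 27195/ 64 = 424.92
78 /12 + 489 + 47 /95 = 495.99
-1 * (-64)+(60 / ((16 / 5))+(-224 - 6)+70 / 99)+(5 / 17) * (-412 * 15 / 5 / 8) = -1292437 / 6732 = -191.98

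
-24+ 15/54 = -427/18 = -23.72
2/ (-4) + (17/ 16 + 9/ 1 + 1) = 169/ 16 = 10.56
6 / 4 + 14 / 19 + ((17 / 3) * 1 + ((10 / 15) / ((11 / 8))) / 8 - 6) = 821 / 418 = 1.96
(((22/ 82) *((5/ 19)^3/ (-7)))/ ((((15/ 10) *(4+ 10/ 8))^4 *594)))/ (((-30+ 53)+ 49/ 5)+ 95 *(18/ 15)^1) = -640000/ 307280305416694617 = -0.00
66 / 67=0.99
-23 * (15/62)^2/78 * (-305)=526125/99944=5.26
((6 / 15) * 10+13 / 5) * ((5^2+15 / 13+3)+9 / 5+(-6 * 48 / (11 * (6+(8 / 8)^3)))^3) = -1902501852 / 13488475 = -141.05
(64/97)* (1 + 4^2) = 1088/97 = 11.22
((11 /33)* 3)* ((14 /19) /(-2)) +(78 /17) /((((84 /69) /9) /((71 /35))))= 10832167 /158270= 68.44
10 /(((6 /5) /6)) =50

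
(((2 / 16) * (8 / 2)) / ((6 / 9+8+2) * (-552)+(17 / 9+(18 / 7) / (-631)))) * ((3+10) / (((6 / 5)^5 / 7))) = -1256084375 / 404335993536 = -0.00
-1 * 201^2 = -40401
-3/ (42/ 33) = -33/ 14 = -2.36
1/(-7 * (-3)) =1/21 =0.05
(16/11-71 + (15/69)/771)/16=-6782845/1560504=-4.35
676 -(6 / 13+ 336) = 4414 / 13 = 339.54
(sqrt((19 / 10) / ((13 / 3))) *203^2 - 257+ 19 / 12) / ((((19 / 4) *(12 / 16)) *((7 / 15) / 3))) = -61300 / 133+ 141288 *sqrt(7410) / 247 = 48779.03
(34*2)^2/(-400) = -289/25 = -11.56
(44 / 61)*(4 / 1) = 176 / 61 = 2.89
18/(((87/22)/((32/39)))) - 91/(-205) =322947/77285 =4.18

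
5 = 5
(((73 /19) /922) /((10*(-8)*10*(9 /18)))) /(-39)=73 /273280800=0.00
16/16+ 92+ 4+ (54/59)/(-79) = 452063/4661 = 96.99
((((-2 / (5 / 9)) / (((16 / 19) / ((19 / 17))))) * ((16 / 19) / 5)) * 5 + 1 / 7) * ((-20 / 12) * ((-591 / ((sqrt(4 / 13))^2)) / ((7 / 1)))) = -5913349 / 3332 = -1774.71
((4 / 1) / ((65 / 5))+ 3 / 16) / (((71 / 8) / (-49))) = -5047 / 1846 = -2.73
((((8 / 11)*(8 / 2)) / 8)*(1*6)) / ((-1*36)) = -2 / 33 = -0.06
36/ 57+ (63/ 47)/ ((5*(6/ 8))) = 4416/ 4465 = 0.99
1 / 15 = 0.07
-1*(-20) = 20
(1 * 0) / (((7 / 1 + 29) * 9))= 0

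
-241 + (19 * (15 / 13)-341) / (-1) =1015 / 13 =78.08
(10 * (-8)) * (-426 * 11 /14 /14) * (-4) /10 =-37488 /49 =-765.06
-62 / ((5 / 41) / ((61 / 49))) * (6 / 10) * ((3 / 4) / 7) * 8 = -2791116 / 8575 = -325.49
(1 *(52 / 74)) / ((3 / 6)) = 52 / 37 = 1.41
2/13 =0.15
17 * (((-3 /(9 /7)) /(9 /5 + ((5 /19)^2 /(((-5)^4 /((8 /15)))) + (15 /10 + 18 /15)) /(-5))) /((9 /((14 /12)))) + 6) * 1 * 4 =18038307844 /46054143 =391.68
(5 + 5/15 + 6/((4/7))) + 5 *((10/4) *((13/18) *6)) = 70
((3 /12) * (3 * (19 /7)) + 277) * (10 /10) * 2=7813 /14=558.07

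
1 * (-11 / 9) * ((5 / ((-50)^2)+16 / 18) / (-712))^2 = -176792891 / 92390544000000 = -0.00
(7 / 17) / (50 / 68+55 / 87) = 1218 / 4045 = 0.30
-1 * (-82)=82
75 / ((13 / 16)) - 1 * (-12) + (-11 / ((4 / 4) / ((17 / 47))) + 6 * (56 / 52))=65249 / 611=106.79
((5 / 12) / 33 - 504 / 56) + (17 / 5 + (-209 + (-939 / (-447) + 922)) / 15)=12416213 / 295020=42.09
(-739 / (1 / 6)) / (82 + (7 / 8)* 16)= -739 / 16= -46.19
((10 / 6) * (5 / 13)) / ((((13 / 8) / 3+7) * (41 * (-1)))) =-200 / 96473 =-0.00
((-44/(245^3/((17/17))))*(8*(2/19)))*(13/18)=-4576/2514747375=-0.00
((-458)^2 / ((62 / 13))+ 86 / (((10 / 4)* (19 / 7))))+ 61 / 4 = 518446021 / 11780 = 44010.70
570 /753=190 /251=0.76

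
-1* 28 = -28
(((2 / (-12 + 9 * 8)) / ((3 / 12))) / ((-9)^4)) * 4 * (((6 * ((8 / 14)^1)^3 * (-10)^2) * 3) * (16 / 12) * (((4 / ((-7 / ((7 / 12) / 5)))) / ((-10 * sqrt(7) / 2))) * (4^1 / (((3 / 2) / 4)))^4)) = 17179869184 * sqrt(7) / 19139847615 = 2.37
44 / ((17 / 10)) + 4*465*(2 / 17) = 4160 / 17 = 244.71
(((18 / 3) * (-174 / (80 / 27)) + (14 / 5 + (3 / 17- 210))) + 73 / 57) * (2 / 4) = -10815839 / 38760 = -279.05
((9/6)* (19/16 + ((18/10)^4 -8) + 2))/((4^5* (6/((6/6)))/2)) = 56851/20480000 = 0.00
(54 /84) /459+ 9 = 6427 /714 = 9.00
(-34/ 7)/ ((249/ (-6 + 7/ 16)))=1513/ 13944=0.11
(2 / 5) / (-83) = -2 / 415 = -0.00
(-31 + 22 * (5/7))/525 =-107/3675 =-0.03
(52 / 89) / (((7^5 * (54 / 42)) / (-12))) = -208 / 641067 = -0.00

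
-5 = -5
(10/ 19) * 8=80/ 19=4.21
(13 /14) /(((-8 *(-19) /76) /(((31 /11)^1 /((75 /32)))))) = 0.56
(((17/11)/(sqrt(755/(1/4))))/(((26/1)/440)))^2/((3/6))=11560/25519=0.45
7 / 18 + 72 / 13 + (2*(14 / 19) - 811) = -3572801 / 4446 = -803.60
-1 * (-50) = 50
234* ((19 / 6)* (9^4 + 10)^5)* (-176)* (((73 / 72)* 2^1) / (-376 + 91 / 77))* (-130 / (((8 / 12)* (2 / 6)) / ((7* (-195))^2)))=-292059127947746602229033050303500 / 31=-9421262191862793620291389000000.00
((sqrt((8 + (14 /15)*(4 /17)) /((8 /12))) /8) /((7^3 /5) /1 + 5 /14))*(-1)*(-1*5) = 35*sqrt(22270) /164118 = 0.03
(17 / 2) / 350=17 / 700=0.02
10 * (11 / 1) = 110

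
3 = 3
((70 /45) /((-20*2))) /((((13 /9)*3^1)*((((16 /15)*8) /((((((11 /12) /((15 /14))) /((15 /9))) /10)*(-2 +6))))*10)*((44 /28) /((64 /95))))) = -343 /37050000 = -0.00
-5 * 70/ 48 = -175/ 24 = -7.29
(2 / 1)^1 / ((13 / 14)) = 28 / 13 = 2.15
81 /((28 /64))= 185.14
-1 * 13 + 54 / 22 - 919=-10225 / 11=-929.55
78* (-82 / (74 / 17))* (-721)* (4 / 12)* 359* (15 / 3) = 23453401790 / 37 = 633875724.05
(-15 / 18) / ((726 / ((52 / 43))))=-65 / 46827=-0.00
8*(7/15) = 56/15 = 3.73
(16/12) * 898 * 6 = 7184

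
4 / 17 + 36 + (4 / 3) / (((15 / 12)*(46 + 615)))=6107912 / 168555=36.24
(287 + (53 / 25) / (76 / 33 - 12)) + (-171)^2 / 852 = 182385821 / 568000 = 321.10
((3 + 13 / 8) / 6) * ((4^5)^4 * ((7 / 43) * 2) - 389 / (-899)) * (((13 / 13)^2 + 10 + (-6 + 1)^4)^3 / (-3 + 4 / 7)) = -19209560454494067535135524 / 657169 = -29230776945495097205.03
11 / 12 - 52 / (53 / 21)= -19.69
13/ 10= 1.30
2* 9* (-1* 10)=-180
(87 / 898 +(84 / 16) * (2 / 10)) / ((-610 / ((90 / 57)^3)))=-1390365 / 187861151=-0.01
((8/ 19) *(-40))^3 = -32768000/ 6859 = -4777.37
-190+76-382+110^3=1330504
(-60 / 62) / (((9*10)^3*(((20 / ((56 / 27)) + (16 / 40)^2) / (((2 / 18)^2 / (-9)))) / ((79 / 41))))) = 553 / 1545005629494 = 0.00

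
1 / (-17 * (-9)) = 1 / 153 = 0.01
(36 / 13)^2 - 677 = -113117 / 169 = -669.33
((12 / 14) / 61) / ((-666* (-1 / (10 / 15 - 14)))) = -40 / 142191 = -0.00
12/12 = 1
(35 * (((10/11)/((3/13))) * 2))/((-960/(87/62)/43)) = -567385/32736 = -17.33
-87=-87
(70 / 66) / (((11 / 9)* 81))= 0.01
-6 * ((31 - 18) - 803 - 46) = 5016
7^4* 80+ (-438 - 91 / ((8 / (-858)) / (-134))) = -2232329 / 2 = -1116164.50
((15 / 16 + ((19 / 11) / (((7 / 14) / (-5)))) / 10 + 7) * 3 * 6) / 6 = 3279 / 176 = 18.63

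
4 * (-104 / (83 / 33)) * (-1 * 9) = 123552 / 83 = 1488.58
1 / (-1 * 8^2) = -1 / 64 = -0.02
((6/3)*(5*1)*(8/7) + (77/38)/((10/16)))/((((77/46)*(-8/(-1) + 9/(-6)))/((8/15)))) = 2393472/3328325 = 0.72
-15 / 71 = -0.21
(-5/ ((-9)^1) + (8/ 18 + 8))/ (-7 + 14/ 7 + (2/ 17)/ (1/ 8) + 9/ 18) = -306/ 121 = -2.53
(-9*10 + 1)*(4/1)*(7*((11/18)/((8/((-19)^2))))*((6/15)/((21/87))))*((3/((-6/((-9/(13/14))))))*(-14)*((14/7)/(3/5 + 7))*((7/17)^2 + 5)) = 39489439374/3757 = 10510896.83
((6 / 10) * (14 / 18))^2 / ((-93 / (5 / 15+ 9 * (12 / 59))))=-18767 / 3703725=-0.01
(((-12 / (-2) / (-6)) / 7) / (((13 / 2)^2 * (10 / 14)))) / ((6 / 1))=-2 / 2535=-0.00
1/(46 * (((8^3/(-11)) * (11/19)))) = -19/23552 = -0.00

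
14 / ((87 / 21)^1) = 98 / 29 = 3.38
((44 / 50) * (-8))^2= 30976 / 625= 49.56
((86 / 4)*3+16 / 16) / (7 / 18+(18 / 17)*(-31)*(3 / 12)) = -20043 / 2392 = -8.38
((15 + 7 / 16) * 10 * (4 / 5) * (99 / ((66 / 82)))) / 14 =30381 / 28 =1085.04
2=2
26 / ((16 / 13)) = 169 / 8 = 21.12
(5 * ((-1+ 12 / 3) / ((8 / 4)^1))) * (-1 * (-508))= 3810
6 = 6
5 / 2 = 2.50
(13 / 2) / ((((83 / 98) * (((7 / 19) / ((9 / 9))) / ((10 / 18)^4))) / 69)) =24854375 / 181521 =136.92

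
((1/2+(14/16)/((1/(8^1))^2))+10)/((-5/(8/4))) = -133/5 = -26.60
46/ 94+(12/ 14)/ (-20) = 0.45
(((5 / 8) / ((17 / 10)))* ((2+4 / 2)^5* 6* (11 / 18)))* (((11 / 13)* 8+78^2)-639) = 293497600 / 39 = 7525579.49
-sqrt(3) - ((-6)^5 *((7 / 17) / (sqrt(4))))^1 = 27216 / 17 - sqrt(3) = 1599.21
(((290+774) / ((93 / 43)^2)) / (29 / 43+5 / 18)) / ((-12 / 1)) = -42297724 / 2124771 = -19.91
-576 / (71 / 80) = -46080 / 71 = -649.01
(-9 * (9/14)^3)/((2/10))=-32805/2744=-11.96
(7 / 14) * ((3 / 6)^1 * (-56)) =-14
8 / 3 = 2.67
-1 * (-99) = 99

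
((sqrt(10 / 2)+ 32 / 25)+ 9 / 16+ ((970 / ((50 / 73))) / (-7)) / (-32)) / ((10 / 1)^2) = sqrt(5) / 100+ 45723 / 560000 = 0.10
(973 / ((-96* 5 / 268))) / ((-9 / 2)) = 65191 / 540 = 120.72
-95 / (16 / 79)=-7505 / 16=-469.06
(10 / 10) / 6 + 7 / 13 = 55 / 78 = 0.71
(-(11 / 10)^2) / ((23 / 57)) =-6897 / 2300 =-3.00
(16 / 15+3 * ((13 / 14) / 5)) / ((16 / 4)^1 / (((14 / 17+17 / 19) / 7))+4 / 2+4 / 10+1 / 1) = 12617 / 153034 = 0.08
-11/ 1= -11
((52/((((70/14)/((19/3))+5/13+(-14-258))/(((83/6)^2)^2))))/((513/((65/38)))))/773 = -521329656185/17189333226288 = -0.03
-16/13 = -1.23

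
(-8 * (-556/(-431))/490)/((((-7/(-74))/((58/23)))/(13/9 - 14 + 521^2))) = -23318057205248/153007155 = -152398.48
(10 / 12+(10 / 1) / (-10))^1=-1 / 6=-0.17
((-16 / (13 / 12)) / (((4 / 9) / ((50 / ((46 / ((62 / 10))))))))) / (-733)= 66960 / 219167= 0.31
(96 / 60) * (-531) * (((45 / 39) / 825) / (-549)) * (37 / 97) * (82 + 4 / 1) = 1501904 / 21153275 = 0.07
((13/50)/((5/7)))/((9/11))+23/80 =13183/18000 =0.73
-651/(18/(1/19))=-217/114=-1.90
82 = 82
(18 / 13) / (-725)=-18 / 9425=-0.00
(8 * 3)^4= 331776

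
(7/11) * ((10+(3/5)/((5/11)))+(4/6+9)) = 11018/825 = 13.36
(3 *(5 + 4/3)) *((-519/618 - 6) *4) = -53542/103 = -519.83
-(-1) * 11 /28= 11 /28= 0.39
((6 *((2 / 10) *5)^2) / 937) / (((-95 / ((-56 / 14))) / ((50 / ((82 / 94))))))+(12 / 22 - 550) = -4411530532 / 8029153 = -549.44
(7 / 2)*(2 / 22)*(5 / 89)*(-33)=-105 / 178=-0.59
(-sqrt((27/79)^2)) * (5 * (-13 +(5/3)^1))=1530/79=19.37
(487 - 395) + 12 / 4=95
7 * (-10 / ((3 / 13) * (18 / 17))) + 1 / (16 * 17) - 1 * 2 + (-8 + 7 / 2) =-292.98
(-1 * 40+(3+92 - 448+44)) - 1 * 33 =-382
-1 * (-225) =225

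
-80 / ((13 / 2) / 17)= -2720 / 13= -209.23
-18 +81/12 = -45/4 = -11.25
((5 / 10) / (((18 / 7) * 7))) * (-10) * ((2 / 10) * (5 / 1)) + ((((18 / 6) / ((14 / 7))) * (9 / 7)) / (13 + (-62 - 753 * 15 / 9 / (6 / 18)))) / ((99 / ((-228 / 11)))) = -8073067 / 29074122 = -0.28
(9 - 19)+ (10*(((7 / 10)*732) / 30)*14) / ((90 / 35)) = 41396 / 45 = 919.91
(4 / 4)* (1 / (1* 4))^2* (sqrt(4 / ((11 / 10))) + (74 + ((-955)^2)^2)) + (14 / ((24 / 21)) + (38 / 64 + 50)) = 51986850106.65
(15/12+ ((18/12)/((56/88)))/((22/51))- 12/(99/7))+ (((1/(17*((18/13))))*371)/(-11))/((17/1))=5.78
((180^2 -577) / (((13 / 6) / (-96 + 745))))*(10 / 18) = 206531270 / 39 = 5295673.59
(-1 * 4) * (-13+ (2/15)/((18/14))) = 51.59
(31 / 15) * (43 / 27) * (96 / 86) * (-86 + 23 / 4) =-13268 / 45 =-294.84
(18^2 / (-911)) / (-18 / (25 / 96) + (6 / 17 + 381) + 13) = -0.00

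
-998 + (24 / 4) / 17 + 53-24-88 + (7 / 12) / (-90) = -1056.65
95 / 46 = 2.07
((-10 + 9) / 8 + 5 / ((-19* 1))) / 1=-59 / 152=-0.39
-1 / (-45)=1 / 45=0.02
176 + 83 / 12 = 2195 / 12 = 182.92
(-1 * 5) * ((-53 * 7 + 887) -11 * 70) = 1270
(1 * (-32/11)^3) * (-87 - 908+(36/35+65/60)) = 3416170496/139755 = 24443.99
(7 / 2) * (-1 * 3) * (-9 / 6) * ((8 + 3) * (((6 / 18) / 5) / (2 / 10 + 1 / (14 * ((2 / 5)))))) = 1617 / 53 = 30.51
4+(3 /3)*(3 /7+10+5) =136 /7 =19.43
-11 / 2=-5.50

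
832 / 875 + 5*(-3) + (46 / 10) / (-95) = -234372 / 16625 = -14.10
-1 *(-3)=3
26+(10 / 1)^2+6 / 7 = 888 / 7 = 126.86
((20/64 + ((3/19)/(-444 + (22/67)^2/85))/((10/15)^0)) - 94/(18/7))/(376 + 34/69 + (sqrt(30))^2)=-48298458352021/541697723657472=-0.09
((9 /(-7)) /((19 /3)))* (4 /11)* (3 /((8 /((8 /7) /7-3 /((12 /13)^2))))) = 213219 /2293984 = 0.09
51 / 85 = 3 / 5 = 0.60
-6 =-6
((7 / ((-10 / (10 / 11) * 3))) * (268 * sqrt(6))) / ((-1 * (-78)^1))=-938 * sqrt(6) / 1287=-1.79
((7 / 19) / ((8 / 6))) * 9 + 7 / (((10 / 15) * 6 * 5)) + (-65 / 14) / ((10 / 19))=-5.98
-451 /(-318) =451 /318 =1.42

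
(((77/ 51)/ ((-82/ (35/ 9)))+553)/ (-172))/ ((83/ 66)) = -228922309/ 89553348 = -2.56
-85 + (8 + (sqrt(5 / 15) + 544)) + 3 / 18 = sqrt(3) / 3 + 2803 / 6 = 467.74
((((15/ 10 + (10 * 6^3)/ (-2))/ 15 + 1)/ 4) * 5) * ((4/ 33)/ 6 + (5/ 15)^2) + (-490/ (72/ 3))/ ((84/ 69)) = -44999/ 1584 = -28.41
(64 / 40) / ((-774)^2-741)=8 / 2991675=0.00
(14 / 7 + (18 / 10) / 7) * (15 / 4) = 237 / 28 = 8.46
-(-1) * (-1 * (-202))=202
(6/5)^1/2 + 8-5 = 18/5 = 3.60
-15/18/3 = -0.28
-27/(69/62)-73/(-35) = -17851/805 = -22.18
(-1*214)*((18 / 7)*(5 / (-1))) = 19260 / 7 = 2751.43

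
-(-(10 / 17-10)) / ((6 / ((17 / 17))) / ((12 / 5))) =-64 / 17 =-3.76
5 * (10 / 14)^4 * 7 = 3125 / 343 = 9.11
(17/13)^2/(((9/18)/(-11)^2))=69938/169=413.83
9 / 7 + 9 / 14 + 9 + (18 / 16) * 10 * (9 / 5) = 873 / 28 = 31.18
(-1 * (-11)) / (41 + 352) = 11 / 393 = 0.03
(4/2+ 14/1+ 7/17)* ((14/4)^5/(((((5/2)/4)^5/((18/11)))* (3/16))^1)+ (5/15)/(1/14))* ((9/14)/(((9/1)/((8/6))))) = 43905452644/584375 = 75132.33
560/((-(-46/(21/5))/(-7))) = -8232/23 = -357.91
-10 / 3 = -3.33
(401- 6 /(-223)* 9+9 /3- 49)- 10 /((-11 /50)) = 982909 /2453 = 400.70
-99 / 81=-11 / 9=-1.22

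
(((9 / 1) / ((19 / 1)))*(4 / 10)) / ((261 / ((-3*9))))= -54 / 2755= -0.02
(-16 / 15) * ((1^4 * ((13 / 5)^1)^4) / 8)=-57122 / 9375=-6.09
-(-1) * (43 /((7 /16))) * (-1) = -688 /7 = -98.29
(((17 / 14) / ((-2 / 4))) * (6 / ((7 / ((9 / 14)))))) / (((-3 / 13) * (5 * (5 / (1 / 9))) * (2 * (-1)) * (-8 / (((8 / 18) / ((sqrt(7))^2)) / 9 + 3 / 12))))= 128843 / 311169600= 0.00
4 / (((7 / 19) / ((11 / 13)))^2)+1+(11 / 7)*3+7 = 280011 / 8281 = 33.81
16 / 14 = 8 / 7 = 1.14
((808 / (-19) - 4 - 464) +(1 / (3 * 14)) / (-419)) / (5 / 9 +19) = -512101857 / 19615904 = -26.11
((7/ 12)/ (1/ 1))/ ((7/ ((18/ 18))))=0.08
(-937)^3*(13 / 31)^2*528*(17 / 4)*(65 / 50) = -2027877359481402 / 4805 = -422034830277.09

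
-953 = -953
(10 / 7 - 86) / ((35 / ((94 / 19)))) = -55648 / 4655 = -11.95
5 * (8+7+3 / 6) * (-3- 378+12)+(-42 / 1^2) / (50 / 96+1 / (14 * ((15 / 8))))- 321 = -18150021 / 626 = -28993.64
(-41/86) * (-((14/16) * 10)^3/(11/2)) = 1757875/30272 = 58.07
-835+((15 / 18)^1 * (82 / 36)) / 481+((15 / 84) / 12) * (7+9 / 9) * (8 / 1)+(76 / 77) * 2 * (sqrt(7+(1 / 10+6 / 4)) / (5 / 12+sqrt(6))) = -832.02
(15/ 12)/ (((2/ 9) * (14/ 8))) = 3.21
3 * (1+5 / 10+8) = 57 / 2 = 28.50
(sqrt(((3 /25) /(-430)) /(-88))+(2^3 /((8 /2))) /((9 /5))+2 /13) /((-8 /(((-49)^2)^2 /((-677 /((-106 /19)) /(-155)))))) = 9471568043 *sqrt(7095) /486735920+1752240087955 /1504971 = 1165940.66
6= 6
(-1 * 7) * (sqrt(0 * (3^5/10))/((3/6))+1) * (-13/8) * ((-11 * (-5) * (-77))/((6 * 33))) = -35035/144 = -243.30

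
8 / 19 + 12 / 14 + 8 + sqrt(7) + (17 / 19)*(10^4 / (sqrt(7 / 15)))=sqrt(7) + 1234 / 133 + 170000*sqrt(105) / 133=13109.53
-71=-71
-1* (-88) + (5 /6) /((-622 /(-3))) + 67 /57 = 6323537 /70908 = 89.18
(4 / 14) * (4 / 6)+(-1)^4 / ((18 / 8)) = 40 / 63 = 0.63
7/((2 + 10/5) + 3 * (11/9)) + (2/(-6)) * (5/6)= 263/414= 0.64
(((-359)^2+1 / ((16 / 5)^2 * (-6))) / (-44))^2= 39188633142138481 / 4567597056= 8579704.53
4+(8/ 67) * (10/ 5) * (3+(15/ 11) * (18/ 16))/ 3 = 3214/ 737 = 4.36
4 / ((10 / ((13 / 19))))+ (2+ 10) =1166 / 95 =12.27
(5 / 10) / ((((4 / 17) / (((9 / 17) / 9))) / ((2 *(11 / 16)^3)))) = 1331 / 16384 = 0.08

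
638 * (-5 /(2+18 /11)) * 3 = -10527 /4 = -2631.75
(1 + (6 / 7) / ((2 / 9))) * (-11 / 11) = -34 / 7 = -4.86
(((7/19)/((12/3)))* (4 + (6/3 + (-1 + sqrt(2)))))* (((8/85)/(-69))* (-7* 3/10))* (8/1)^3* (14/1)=351232* sqrt(2)/185725 + 351232/37145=12.13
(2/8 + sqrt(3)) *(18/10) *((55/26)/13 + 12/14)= 21717/47320 + 21717 *sqrt(3)/11830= 3.64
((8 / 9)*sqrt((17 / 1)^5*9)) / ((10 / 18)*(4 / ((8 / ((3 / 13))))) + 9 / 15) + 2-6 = -4 + 300560*sqrt(17) / 259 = 4780.71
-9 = -9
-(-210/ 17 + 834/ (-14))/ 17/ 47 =8559/ 95081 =0.09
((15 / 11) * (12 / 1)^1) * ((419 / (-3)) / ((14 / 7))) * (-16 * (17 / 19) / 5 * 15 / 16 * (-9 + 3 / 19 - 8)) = -205142400 / 3971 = -51660.14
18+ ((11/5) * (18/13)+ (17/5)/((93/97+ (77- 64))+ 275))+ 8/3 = 14407823/607295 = 23.72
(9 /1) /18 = 1 /2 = 0.50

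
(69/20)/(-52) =-0.07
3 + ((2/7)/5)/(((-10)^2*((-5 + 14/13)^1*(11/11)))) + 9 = 1070987/89250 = 12.00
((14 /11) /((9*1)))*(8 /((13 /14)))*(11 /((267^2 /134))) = 210112 /8340813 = 0.03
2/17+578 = 9828/17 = 578.12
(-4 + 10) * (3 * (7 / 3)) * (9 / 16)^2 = 1701 / 128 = 13.29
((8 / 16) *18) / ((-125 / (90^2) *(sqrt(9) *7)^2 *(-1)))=324 / 245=1.32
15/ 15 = 1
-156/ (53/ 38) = -5928/ 53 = -111.85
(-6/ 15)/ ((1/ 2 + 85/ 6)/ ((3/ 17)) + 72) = -9/ 3490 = -0.00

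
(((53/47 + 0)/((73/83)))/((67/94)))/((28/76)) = 167162/34237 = 4.88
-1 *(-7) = 7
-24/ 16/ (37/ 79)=-237/ 74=-3.20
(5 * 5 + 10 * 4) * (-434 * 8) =-225680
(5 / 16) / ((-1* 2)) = -5 / 32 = -0.16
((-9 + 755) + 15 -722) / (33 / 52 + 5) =6.92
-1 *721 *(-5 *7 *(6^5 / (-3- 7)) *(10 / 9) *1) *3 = -65409120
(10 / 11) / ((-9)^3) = -10 / 8019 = -0.00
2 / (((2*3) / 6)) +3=5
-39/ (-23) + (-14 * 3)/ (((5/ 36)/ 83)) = -2886213/ 115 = -25097.50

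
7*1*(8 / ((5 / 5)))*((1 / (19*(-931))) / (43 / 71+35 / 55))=-3124 / 1225595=-0.00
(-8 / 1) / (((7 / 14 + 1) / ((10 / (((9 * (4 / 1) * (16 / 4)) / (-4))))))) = 40 / 27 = 1.48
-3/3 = -1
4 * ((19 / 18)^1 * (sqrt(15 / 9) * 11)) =59.96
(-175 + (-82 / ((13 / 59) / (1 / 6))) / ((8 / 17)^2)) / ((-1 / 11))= 12494801 / 2496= 5005.93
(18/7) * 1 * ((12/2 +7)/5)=234/35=6.69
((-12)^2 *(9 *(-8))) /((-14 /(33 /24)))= 7128 /7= 1018.29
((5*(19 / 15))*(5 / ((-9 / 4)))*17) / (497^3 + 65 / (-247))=-0.00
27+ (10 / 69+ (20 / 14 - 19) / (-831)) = 3634576 / 133791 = 27.17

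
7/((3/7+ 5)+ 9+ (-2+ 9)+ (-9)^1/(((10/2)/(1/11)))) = 2695/8187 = 0.33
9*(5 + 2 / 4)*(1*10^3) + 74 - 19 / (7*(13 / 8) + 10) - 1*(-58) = 446680 / 9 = 49631.11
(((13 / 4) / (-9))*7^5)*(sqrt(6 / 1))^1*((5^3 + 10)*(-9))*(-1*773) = -22800628305*sqrt(6) / 4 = -13962476290.53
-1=-1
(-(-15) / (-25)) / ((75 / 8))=-8 / 125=-0.06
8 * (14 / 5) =112 / 5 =22.40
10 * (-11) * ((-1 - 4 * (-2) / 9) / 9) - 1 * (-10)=920 / 81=11.36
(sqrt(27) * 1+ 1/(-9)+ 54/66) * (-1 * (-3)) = 70/33+ 9 * sqrt(3) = 17.71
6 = 6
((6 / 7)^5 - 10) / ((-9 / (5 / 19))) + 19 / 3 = 19003451 / 2873997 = 6.61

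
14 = 14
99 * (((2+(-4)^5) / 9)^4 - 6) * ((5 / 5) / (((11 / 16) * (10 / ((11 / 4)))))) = 4800165862316 / 729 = 6584589660.24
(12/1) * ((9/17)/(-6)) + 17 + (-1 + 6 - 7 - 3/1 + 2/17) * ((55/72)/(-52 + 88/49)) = 9644641/602208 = 16.02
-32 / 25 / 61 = -32 / 1525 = -0.02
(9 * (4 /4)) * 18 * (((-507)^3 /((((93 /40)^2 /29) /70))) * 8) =-63427705782742.98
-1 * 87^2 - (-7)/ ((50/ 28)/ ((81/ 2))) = -185256/ 25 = -7410.24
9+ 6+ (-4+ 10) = 21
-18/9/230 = -1/115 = -0.01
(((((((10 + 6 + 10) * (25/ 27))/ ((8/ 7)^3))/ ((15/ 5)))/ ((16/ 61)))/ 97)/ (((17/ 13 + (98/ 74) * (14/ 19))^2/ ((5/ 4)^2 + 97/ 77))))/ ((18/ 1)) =94035116433560575/ 14800755944225636352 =0.01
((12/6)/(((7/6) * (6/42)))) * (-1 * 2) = -24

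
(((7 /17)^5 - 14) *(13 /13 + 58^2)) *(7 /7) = -66832907715 /1419857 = -47070.17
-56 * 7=-392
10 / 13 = 0.77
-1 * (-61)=61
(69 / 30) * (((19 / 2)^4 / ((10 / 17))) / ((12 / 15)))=50955511 / 1280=39808.99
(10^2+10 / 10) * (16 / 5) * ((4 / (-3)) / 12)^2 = 1616 / 405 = 3.99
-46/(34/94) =-2162/17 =-127.18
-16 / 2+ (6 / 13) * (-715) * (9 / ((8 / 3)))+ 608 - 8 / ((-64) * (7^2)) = -201389 / 392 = -513.75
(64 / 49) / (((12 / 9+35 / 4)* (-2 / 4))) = -1536 / 5929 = -0.26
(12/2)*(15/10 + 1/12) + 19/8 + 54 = 527/8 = 65.88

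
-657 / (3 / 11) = -2409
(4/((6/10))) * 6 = 40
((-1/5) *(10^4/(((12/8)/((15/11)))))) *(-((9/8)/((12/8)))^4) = 50625/88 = 575.28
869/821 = 1.06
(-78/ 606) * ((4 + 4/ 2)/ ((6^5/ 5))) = -0.00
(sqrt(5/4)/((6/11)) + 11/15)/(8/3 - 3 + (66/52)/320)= -22880*sqrt(5)/8221 - 18304/8221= -8.45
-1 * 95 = -95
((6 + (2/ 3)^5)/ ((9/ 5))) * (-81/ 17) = -7450/ 459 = -16.23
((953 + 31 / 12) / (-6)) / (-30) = 11467 / 2160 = 5.31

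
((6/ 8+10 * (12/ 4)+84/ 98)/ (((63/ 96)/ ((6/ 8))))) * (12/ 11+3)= 79650/ 539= 147.77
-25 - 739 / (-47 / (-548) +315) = -4721647 / 172667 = -27.35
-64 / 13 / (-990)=32 / 6435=0.00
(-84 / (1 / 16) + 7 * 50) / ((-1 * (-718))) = -497 / 359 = -1.38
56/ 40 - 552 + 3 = -2738/ 5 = -547.60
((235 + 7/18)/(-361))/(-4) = 223/1368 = 0.16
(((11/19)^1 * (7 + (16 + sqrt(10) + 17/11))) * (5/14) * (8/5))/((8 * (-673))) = -135/89509 - 11 * sqrt(10)/179018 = -0.00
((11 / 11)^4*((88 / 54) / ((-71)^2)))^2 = 1936 / 18525115449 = 0.00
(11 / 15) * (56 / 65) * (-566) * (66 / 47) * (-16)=122726912 / 15275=8034.50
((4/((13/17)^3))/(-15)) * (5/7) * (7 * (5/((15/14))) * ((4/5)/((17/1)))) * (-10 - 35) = 64736/2197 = 29.47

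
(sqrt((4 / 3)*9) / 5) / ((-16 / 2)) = -sqrt(3) / 20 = -0.09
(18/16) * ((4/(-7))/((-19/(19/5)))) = 9/70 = 0.13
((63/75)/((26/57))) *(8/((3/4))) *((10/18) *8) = 17024/195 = 87.30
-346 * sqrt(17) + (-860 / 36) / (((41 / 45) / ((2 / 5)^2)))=-346 * sqrt(17) - 172 / 41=-1430.79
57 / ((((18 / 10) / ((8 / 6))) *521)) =380 / 4689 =0.08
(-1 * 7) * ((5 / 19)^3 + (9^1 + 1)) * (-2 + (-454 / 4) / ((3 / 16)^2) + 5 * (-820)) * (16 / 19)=56415686880 / 130321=432897.90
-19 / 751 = -0.03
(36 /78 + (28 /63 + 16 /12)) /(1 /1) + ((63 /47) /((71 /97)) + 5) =3541426 /390429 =9.07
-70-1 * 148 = -218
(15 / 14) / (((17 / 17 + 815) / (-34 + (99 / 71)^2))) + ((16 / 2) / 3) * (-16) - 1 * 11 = -3093000503 / 57588384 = -53.71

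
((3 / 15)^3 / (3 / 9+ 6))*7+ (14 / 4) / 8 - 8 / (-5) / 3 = 111683 / 114000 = 0.98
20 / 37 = 0.54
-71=-71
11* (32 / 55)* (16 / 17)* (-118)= -60416 / 85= -710.78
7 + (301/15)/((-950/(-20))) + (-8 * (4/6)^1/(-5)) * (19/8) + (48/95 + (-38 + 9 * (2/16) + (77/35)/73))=-7318869/277400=-26.38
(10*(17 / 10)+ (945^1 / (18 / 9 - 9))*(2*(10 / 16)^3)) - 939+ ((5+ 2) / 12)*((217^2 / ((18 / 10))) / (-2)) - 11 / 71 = -4229416031 / 490752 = -8618.23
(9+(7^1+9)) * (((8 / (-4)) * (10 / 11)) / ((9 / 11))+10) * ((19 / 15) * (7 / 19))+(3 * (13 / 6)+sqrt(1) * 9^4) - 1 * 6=359221 / 54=6652.24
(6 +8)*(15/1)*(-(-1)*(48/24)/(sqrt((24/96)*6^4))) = 70/3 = 23.33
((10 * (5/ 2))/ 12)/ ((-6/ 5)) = -125/ 72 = -1.74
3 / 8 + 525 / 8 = 66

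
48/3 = 16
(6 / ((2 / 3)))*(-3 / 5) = -27 / 5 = -5.40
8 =8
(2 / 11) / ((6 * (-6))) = -1 / 198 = -0.01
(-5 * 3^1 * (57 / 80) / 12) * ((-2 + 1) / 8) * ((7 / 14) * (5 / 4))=0.07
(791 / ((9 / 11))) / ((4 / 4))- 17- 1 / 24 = 68381 / 72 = 949.74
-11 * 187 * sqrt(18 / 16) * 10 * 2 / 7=-30855 * sqrt(2) / 7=-6233.65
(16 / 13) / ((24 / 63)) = 42 / 13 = 3.23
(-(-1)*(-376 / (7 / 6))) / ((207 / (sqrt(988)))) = -1504*sqrt(247) / 483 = -48.94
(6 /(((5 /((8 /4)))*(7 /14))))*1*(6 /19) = 144 /95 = 1.52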